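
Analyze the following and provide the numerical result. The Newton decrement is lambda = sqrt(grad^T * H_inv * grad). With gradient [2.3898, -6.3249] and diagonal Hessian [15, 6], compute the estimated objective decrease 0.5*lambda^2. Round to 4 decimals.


Step 1: H is diagonal, so H^(-1) * g = [0.1593, -1.0542].
Step 2: g^T H^(-1) g = sum_i g_i^2 / H_ii
  = (2.3898)^2/15 + (-6.3249)^2/6
  = 0.3807 + 6.6674 = 7.0481
Step 3: Objective decrease = 0.5 * g^T H^(-1) g = 3.5241


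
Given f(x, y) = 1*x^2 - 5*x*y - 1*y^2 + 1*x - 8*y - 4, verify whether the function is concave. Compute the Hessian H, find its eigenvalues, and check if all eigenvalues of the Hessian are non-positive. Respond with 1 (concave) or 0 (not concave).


The Hessian of f(x,y) = 1*x^2 - 5*x*y - 1*y^2 + 1*x - 8*y - 4 is:
H = [[2, -5], [-5, -2]]
Trace = 2 - 2 = 0
Determinant = 2*-2 - (-5)^2 = -29
Discriminant = (0)^2 - 4*-29 = 116.0
Eigenvalues: lambda_1 = -5.3852, lambda_2 = 5.3852
The function is not concave.

0


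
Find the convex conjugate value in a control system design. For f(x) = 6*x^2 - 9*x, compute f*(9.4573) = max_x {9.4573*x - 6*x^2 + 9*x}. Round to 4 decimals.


f*(y) = sup_x {y*x - a*x^2 - b*x} = sup_x {(y-b)*x - a*x^2}
FOC: (y - b) - 2a*x = 0 => x* = (y - b)/(2a)
x* = (9.4573 + 9)/(2*6) = 1.5381
f*(9.4573) = (y-b)^2/(4a) = (9.4573 + 9)^2/(4*6)
= 340.6719/24 = 14.1947


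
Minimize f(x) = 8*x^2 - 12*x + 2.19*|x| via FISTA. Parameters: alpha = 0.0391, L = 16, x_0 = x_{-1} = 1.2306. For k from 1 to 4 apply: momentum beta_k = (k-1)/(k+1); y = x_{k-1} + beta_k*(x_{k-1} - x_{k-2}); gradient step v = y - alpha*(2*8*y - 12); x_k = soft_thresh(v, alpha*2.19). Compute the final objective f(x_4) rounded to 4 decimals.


FISTA on f(x) = 8*x^2 - 12*x + 2.19*|x|
L = 16, alpha = 0.0391
Iteration 1: beta = 0.0, y = 1.2306 + 0.0*(1.2306 - 1.2306) = 1.2306
  grad(y) = 7.6896, v = y - alpha*grad = 0.9299
  prox(v) = soft_thresh(0.9299, 0.0856) = 0.8443
Iteration 2: beta = 0.3333, y = 0.8443 + 0.3333*(0.8443 - 1.2306) = 0.7155
  grad(y) = -0.5513, v = y - alpha*grad = 0.7371
  prox(v) = soft_thresh(0.7371, 0.0856) = 0.6515
Iteration 3: beta = 0.5, y = 0.6515 + 0.5*(0.6515 - 0.8443) = 0.5551
  grad(y) = -3.1192, v = y - alpha*grad = 0.677
  prox(v) = soft_thresh(0.677, 0.0856) = 0.5914
Iteration 4: beta = 0.6, y = 0.5914 + 0.6*(0.5914 - 0.6515) = 0.5553
  grad(y) = -3.1147, v = y - alpha*grad = 0.6771
  prox(v) = soft_thresh(0.6771, 0.0856) = 0.5915
f(x_4) = 8*0.5915^2 - 12*0.5915 + 2.19*|0.5915| = -3.0036


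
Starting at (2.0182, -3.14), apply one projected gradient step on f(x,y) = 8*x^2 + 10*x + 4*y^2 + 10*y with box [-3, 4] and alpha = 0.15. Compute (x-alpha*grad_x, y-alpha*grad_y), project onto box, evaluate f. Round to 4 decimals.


Step 1: Compute gradient at (2.0182, -3.14).
grad_x = 2*8*2.0182 + 10 = 42.2912
grad_y = 2*4*-3.14 + 10 = -15.12
Step 2: Gradient step.
x_raw = 2.0182 - 0.15*42.2912 = -4.3255
y_raw = -3.14 - 0.15*-15.12 = -0.872
Step 3: Project onto [-3, 4].
x_proj = clip(-4.3255) = -3.0
y_proj = clip(-0.872) = -0.872
Step 4: Evaluate f.
f(-3.0, -0.872) = 36.3215


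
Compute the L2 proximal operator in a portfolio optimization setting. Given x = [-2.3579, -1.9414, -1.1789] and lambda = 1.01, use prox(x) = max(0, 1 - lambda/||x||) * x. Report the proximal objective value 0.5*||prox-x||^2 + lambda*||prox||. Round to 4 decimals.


Step 1: Compute ||x||.
||x|| = 3.2739
Step 2: Compute scaling factor.
scale = max(0, 1 - 1.01/3.2739) = 0.6915
Step 3: prox(x) = [-1.6305, -1.3425, -0.8152]
||prox(x)|| = 2.2639
Step 4: Proximal objective.
0.5*||prox-x||^2 = 0.5101
lambda*||prox|| = 2.2865
Total = 2.7966


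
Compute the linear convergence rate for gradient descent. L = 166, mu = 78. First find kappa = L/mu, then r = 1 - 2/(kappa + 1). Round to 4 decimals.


Step 1: Compute the condition number.
kappa = L/mu = 166/78 = 2.1282
Step 2: Compute the convergence rate.
r = 1 - 2/(kappa + 1) = 1 - 2*mu/(L + mu) = (L - mu)/(L + mu) = 88/244 = 0.3607


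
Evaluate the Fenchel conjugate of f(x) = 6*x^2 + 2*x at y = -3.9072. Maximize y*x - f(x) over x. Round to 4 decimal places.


f*(y) = sup_x {y*x - a*x^2 - b*x} = sup_x {(y-b)*x - a*x^2}
FOC: (y - b) - 2a*x = 0 => x* = (y - b)/(2a)
x* = (-3.9072 - 2)/(2*6) = -0.4923
f*(-3.9072) = (y-b)^2/(4a) = (-3.9072 - 2)^2/(4*6)
= 34.895/24 = 1.454


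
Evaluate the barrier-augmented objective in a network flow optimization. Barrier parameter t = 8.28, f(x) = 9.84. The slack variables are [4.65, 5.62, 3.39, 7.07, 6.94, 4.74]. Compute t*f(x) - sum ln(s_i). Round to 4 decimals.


Step 1: Compute log-barrier.
ln values: [1.5369, 1.7263, 1.2208, 1.9559, 1.9373, 1.556]
phi = -(1.5369 + 1.7263 + 1.2208 + 1.9559 + 1.9373 + 1.556) = -9.9332
Step 2: Compute augmented objective.
t*f(x) = 8.28*9.84 = 81.4752
Total = 81.4752 - 9.9332 = 71.542


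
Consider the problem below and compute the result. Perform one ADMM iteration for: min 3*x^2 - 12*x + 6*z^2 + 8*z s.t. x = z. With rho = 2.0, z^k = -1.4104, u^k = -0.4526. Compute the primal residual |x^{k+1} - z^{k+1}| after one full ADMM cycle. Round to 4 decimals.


ADMM iteration with rho = 2.0, z^k = -1.4104, u^k = -0.4526
Step 1: x-update.
Minimize 3*x^2 - 12*x + (2.0/2)*(x + 1.4104 - 0.4526)^2
FOC: (2*3 + 2.0)*x = 12 + 2.0*(-1.4104 + 0.4526)
x^{k+1} = 1.2606
Step 2: z-update.
Minimize 6*z^2 + 8*z + (2.0/2)*(1.2606 - z - 0.4526)^2
FOC: (2*6 + 2.0)*z = -8 + 2.0*(1.2606 - 0.4526)
z^{k+1} = -0.456
Step 3: u-update.
u^{k+1} = -0.4526 + 1.2606 + 0.456 = 1.264
Step 4: Primal residual = |1.2606 + 0.456| = 1.7166


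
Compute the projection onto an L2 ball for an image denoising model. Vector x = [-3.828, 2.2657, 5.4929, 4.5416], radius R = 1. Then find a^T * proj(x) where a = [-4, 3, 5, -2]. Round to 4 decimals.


Step 1: Compute ||x|| (intermediates to 6 decimals).
||x|| = sqrt((-3.828)^2 + 2.2657^2 + 5.4929^2 + 4.5416^2) = 8.401492
Step 2: Project.
Since ||x|| > R, scale = R/||x|| = 1/8.401492 = 0.119026, proj(x) = scale * x
proj(x) = [-0.455632, 0.269677, 0.653798, 0.540568]
Step 3: Dot product.
a^T * proj(x) = -4*(-0.455632) + 3*0.269677 + 5*0.653798 - 2*0.540568 = 4.8194


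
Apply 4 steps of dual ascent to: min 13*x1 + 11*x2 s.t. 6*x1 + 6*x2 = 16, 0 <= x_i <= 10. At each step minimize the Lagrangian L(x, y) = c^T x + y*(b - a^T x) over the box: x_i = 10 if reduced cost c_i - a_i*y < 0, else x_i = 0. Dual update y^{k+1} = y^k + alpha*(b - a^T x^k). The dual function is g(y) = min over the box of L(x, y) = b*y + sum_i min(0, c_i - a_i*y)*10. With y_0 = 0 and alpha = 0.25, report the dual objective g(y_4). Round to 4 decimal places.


Dual ascent for LP: min 13*x1 + 11*x2, 6*x1 + 6*x2 = 16, 0 <= x_i <= 10
Step 1: y^k = 0.0, reduced costs: (13.0, 11.0)
  x^k = (0.0, 0.0), subgradient = b - a^T x = 16.0
  y^{k+1} = 0.0 + 0.25*16.0 = 4.0
Step 2: y^k = 4.0, reduced costs: (-11.0, -13.0)
  x^k = (10.0, 10.0), subgradient = b - a^T x = -104.0
  y^{k+1} = 4.0 + 0.25*-104.0 = -22.0
Step 3: y^k = -22.0, reduced costs: (145.0, 143.0)
  x^k = (0.0, 0.0), subgradient = b - a^T x = 16.0
  y^{k+1} = -22.0 + 0.25*16.0 = -18.0
Step 4: y^k = -18.0, reduced costs: (121.0, 119.0)
  x^k = (0.0, 0.0), subgradient = b - a^T x = 16.0
  y^{k+1} = -18.0 + 0.25*16.0 = -14.0
Dual objective at y_4 = -14.0: reduced costs (97.0, 95.0), box minimizer x = (0.0, 0.0)
g(y_4) = b*y + (c1 - a1*y)*x1 + (c2 - a2*y)*x2 = 16*(-14.0) + 97.0*0.0 + 95.0*0.0 = -224.0 + 0.0 + 0.0 = -224.0


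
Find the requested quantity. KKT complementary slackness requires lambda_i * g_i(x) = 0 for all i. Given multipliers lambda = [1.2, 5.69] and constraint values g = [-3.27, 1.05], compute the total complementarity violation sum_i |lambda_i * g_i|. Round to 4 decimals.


KKT complementary slackness check:
lambda_1 * g_1 = 1.2 * -3.27 = -3.924
lambda_2 * g_2 = 5.69 * 1.05 = 5.9745
Total violation = 3.924 + 5.9745 = 9.8985


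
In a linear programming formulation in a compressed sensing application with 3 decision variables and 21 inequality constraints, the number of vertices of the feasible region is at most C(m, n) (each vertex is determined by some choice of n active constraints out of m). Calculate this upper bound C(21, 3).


Each vertex corresponds to some choice of n active constraints out of m, so the number of vertices is at most C(m, n) = m! / (n!(m-n)!).
m = 21, n = 3
Numerator: 21 * 20 * 19
Denominator: 3! = 6
C(21, 3) = 1330


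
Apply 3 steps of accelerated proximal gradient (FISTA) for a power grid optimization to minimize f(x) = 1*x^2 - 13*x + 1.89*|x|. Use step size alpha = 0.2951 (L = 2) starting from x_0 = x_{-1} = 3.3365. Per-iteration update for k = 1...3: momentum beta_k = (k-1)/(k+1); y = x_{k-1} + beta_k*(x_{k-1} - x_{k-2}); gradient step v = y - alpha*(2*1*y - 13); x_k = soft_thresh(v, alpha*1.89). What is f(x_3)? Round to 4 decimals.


FISTA on f(x) = 1*x^2 - 13*x + 1.89*|x|
L = 2, alpha = 0.2951
Iteration 1: beta = 0.0, y = 3.3365 + 0.0*(3.3365 - 3.3365) = 3.3365
  grad(y) = -6.327, v = y - alpha*grad = 5.2036
  prox(v) = soft_thresh(5.2036, 0.5577) = 4.6459
Iteration 2: beta = 0.3333, y = 4.6459 + 0.3333*(4.6459 - 3.3365) = 5.0823
  grad(y) = -2.8354, v = y - alpha*grad = 5.919
  prox(v) = soft_thresh(5.919, 0.5577) = 5.3613
Iteration 3: beta = 0.5, y = 5.3613 + 0.5*(5.3613 - 4.6459) = 5.719
  grad(y) = -1.562, v = y - alpha*grad = 6.1799
  prox(v) = soft_thresh(6.1799, 0.5577) = 5.6222
f(x_3) = 1*5.6222^2 - 13*5.6222 + 1.89*|5.6222| = -30.8535


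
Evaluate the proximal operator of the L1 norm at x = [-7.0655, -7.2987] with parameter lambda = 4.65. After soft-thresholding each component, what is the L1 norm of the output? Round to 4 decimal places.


Soft-thresholding with lambda = 4.65:
prox(-7.0655) = sign(-7.0655)*max(|-7.0655| - 4.65, 0) = -2.4155
prox(-7.2987) = sign(-7.2987)*max(|-7.2987| - 4.65, 0) = -2.6487
prox(x) = [-2.4155, -2.6487]
||prox(x)||_1 = 2.4155 + 2.6487 = 5.0642


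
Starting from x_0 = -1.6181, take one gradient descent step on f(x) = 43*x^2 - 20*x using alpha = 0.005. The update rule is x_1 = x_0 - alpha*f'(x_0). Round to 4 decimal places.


We compute the gradient at x_0 and apply the update.
f'(x) = 86*x - 20
f'(-1.6181) = 86*-1.6181 - 20 = -159.1566
x_1 = -1.6181 - 0.005*-159.1566 = -0.8223


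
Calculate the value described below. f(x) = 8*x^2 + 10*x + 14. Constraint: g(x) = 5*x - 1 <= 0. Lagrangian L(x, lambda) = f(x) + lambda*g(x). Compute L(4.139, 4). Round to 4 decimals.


Step 1: Evaluate f(x).
f(4.139) = 8*4.139^2 + 10*4.139 + 14 = 192.4406
Step 2: Evaluate g(x).
g(4.139) = 5*4.139 - 1 = 19.695
Step 3: Compute Lagrangian.
L = 192.4406 + 4*19.695 = 271.2206


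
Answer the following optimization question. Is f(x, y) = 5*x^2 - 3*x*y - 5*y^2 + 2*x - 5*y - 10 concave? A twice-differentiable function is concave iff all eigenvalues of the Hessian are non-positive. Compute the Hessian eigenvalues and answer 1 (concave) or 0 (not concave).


The Hessian of f(x,y) = 5*x^2 - 3*x*y - 5*y^2 + 2*x - 5*y - 10 is:
H = [[10, -3], [-3, -10]]
Trace = 10 - 10 = 0
Determinant = 10*-10 - (-3)^2 = -109
Discriminant = (0)^2 - 4*-109 = 436.0
Eigenvalues: lambda_1 = -10.4403, lambda_2 = 10.4403
The function is not concave.

0


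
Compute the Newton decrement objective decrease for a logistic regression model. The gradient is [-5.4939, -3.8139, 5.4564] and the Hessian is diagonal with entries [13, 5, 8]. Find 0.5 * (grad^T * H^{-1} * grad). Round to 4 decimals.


Step 1: H is diagonal, so H^(-1) * g = [-0.4226, -0.7628, 0.6821].
Step 2: g^T H^(-1) g = sum_i g_i^2 / H_ii
  = (-5.4939)^2/13 + (-3.8139)^2/5 + (5.4564)^2/8
  = 2.3218 + 2.9092 + 3.7215 = 8.9525
Step 3: Objective decrease = 0.5 * g^T H^(-1) g = 4.4762


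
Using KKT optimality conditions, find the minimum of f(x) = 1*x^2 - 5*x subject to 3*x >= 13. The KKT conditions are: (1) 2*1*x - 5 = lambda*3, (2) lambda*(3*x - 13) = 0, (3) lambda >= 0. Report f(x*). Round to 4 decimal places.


Step 1: Try lambda = 0 (constraint inactive).
x_unc = 5/(2*1) = 2.5
Check: 3*2.5 = 7.5 < 13 -- violated!
Step 2: Constraint must be active: 3*x = 13
x* = 13/3 = 4.3333 (rounded; the exact value 13/3 is used below)
lambda = (2*1*(13/3) - 5)/3 = 1.2222
Step 3: Compute optimal value.
f(x*) = 1*(13/3)^2 - 5*(13/3) = -2.8889


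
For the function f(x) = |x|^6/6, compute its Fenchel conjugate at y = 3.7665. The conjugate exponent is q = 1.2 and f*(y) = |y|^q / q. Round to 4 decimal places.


The conjugate exponent q satisfies 1/p + 1/q = 1.
p = 6, so q = 6/(6 - 1) = 1.2
|y|^q = 3.7665^1.2 = 4.9105
f*(3.7665) = 4.9105 / 1.2 = 4.0921


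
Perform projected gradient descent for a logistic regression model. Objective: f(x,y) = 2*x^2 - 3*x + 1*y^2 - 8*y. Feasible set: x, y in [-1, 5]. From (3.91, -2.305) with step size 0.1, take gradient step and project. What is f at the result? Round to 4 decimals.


Step 1: Compute gradient at (3.91, -2.305).
grad_x = 2*2*3.91 - 3 = 12.64
grad_y = 2*1*-2.305 - 8 = -12.61
Step 2: Gradient step.
x_raw = 3.91 - 0.1*12.64 = 2.646
y_raw = -2.305 - 0.1*-12.61 = -1.044
Step 3: Project onto [-1, 5].
x_proj = clip(2.646) = 2.646
y_proj = clip(-1.044) = -1.0
Step 4: Evaluate f.
f(2.646, -1.0) = 15.0646


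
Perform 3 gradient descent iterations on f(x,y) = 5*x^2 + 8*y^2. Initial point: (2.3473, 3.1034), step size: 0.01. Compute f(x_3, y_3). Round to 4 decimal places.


Gradient descent on f(x,y) = 5*x^2 + 8*y^2.
Starting point: (2.3473, 3.1034), alpha = 0.01
Step 1: grad_x = 2*5*2.3473 = 23.473, grad_y = 2*8*3.1034 = 49.6544
  x_1 = 2.3473 - 0.01*23.473 = 2.1126
  y_1 = 3.1034 - 0.01*49.6544 = 2.6069
Step 2: grad_x = 2*5*2.1126 = 21.1257, grad_y = 2*8*2.6069 = 41.7097
  x_2 = 2.1126 - 0.01*21.1257 = 1.9013
  y_2 = 2.6069 - 0.01*41.7097 = 2.1898
Step 3: grad_x = 2*5*1.9013 = 19.0131, grad_y = 2*8*2.1898 = 35.0361
  x_3 = 1.9013 - 0.01*19.0131 = 1.7112
  y_3 = 2.1898 - 0.01*35.0361 = 1.8394
f(1.7112, 1.8394) = 5*1.7112^2 + 8*1.8394^2 = 41.7078


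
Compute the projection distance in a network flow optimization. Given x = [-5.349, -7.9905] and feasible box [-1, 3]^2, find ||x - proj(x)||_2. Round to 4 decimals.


Project each component onto [-1, 3].
clip(-5.349) = -1.0, clip(-7.9905) = -1.0
Projection = [-1.0, -1.0]
Squared diffs: [18.9138, 48.8671]
Distance = sqrt(67.7809) = 8.2329


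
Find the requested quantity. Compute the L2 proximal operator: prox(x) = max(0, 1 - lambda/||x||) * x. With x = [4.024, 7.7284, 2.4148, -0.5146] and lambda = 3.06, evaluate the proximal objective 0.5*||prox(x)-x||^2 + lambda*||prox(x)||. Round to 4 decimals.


Step 1: Compute ||x||.
||x|| = 9.0563
Step 2: Compute scaling factor.
scale = max(0, 1 - 3.06/9.0563) = 0.6621
Step 3: prox(x) = [2.6643, 5.1171, 1.5989, -0.3407]
||prox(x)|| = 5.9963
Step 4: Proximal objective.
0.5*||prox-x||^2 = 4.6818
lambda*||prox|| = 18.3487
Total = 23.0305


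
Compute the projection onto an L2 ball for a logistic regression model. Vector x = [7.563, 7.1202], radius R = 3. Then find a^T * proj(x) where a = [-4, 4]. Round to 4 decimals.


Step 1: Compute ||x|| (intermediates to 6 decimals).
||x|| = sqrt(7.563^2 + 7.1202^2) = 10.38731
Step 2: Project.
Since ||x|| > R, scale = R/||x|| = 3/10.38731 = 0.288814, proj(x) = scale * x
proj(x) = [2.1843, 2.056413]
Step 3: Dot product.
a^T * proj(x) = -4*2.1843 + 4*2.056413 = -0.5115


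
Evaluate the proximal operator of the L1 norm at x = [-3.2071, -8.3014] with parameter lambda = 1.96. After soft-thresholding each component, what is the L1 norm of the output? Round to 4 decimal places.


Soft-thresholding with lambda = 1.96:
prox(-3.2071) = sign(-3.2071)*max(|-3.2071| - 1.96, 0) = -1.2471
prox(-8.3014) = sign(-8.3014)*max(|-8.3014| - 1.96, 0) = -6.3414
prox(x) = [-1.2471, -6.3414]
||prox(x)||_1 = 1.2471 + 6.3414 = 7.5885


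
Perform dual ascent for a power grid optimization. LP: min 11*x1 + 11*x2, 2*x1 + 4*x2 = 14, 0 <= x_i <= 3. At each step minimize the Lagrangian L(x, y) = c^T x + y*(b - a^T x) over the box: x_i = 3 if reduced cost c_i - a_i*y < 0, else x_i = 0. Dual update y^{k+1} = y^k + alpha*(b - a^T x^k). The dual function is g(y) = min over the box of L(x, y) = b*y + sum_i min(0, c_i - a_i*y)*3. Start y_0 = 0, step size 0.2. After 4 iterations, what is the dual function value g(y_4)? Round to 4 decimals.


Dual ascent for LP: min 11*x1 + 11*x2, 2*x1 + 4*x2 = 14, 0 <= x_i <= 3
Step 1: y^k = 0.0, reduced costs: (11.0, 11.0)
  x^k = (0.0, 0.0), subgradient = b - a^T x = 14.0
  y^{k+1} = 0.0 + 0.2*14.0 = 2.8
Step 2: y^k = 2.8, reduced costs: (5.4, -0.2)
  x^k = (0.0, 3.0), subgradient = b - a^T x = 2.0
  y^{k+1} = 2.8 + 0.2*2.0 = 3.2
Step 3: y^k = 3.2, reduced costs: (4.6, -1.8)
  x^k = (0.0, 3.0), subgradient = b - a^T x = 2.0
  y^{k+1} = 3.2 + 0.2*2.0 = 3.6
Step 4: y^k = 3.6, reduced costs: (3.8, -3.4)
  x^k = (0.0, 3.0), subgradient = b - a^T x = 2.0
  y^{k+1} = 3.6 + 0.2*2.0 = 4.0
Dual objective at y_4 = 4.0: reduced costs (3.0, -5.0), box minimizer x = (0.0, 3.0)
g(y_4) = b*y + (c1 - a1*y)*x1 + (c2 - a2*y)*x2 = 14*4.0 + 3.0*0.0 + (-5.0)*3.0 = 56.0 + 0.0 - 15.0 = 41.0


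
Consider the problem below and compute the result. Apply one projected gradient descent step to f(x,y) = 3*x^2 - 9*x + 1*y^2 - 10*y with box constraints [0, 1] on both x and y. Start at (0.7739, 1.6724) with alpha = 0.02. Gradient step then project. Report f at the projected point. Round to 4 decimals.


Step 1: Compute gradient at (0.7739, 1.6724).
grad_x = 2*3*0.7739 - 9 = -4.3566
grad_y = 2*1*1.6724 - 10 = -6.6552
Step 2: Gradient step.
x_raw = 0.7739 - 0.02*-4.3566 = 0.861
y_raw = 1.6724 - 0.02*-6.6552 = 1.8055
Step 3: Project onto [0, 1].
x_proj = clip(0.861) = 0.861
y_proj = clip(1.8055) = 1.0
Step 4: Evaluate f.
f(0.861, 1.0) = -14.5252


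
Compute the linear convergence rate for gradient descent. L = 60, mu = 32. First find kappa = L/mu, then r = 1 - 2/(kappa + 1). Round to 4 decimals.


Step 1: Compute the condition number.
kappa = L/mu = 60/32 = 1.875
Step 2: Compute the convergence rate.
r = 1 - 2/(kappa + 1) = 1 - 2*mu/(L + mu) = (L - mu)/(L + mu) = 28/92 = 0.3043


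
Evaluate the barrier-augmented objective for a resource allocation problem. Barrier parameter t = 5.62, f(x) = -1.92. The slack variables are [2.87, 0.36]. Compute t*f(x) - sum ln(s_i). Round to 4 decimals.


Step 1: Compute log-barrier.
ln values: [1.0543, -1.0217]
phi = -(1.0543 - 1.0217) = -0.0327
Step 2: Compute augmented objective.
t*f(x) = 5.62*-1.92 = -10.7904
Total = -10.7904 - 0.0327 = -10.8231


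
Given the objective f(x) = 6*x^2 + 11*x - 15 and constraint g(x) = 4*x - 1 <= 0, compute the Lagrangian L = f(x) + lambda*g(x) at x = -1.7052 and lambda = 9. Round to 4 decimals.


Step 1: Evaluate f(x).
f(-1.7052) = 6*(-1.7052)^2 + 11*(-1.7052) - 15 = -16.311
Step 2: Evaluate g(x).
g(-1.7052) = 4*-1.7052 - 1 = -7.8208
Step 3: Compute Lagrangian.
L = -16.311 + 9*-7.8208 = -86.6982


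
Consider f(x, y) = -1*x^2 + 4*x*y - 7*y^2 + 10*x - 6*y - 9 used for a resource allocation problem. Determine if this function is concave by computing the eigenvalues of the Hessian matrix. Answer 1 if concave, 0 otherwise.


The Hessian of f(x,y) = -1*x^2 + 4*x*y - 7*y^2 + 10*x - 6*y - 9 is:
H = [[-2, 4], [4, -14]]
Trace = -2 - 14 = -16
Determinant = -2*-14 - (4)^2 = 12
Discriminant = (-16)^2 - 4*12 = 208.0
Eigenvalues: lambda_1 = -15.2111, lambda_2 = -0.7889
The function is concave.

1


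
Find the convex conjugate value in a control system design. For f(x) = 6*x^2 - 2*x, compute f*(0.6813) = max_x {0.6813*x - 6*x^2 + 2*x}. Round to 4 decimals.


f*(y) = sup_x {y*x - a*x^2 - b*x} = sup_x {(y-b)*x - a*x^2}
FOC: (y - b) - 2a*x = 0 => x* = (y - b)/(2a)
x* = (0.6813 + 2)/(2*6) = 0.2234
f*(0.6813) = (y-b)^2/(4a) = (0.6813 + 2)^2/(4*6)
= 7.1894/24 = 0.2996


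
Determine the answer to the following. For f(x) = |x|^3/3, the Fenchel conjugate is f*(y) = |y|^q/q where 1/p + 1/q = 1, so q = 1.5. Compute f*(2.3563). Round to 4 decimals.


The conjugate exponent q satisfies 1/p + 1/q = 1.
p = 3, so q = 3/(3 - 1) = 1.5
|y|^q = 2.3563^1.5 = 3.617
f*(2.3563) = 3.617 / 1.5 = 2.4113


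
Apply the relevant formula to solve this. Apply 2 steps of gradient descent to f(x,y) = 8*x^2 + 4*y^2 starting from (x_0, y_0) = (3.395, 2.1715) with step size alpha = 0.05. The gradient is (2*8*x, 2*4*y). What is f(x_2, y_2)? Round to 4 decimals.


Gradient descent on f(x,y) = 8*x^2 + 4*y^2.
Starting point: (3.395, 2.1715), alpha = 0.05
Step 1: grad_x = 2*8*3.395 = 54.32, grad_y = 2*4*2.1715 = 17.372
  x_1 = 3.395 - 0.05*54.32 = 0.679
  y_1 = 2.1715 - 0.05*17.372 = 1.3029
Step 2: grad_x = 2*8*0.679 = 10.864, grad_y = 2*4*1.3029 = 10.4232
  x_2 = 0.679 - 0.05*10.864 = 0.1358
  y_2 = 1.3029 - 0.05*10.4232 = 0.7817
f(0.1358, 0.7817) = 8*0.1358^2 + 4*0.7817^2 = 2.592


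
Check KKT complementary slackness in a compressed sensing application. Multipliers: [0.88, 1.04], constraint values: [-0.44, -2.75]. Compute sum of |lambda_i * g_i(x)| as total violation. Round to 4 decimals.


KKT complementary slackness check:
lambda_1 * g_1 = 0.88 * -0.44 = -0.3872
lambda_2 * g_2 = 1.04 * -2.75 = -2.86
Total violation = 0.3872 + 2.86 = 3.2472


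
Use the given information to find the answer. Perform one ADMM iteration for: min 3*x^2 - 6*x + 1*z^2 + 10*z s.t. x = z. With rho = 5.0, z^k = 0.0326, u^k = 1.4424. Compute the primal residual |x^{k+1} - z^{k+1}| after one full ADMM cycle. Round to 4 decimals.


ADMM iteration with rho = 5.0, z^k = 0.0326, u^k = 1.4424
Step 1: x-update.
Minimize 3*x^2 - 6*x + (5.0/2)*(x - 0.0326 + 1.4424)^2
FOC: (2*3 + 5.0)*x = 6 + 5.0*(0.0326 - 1.4424)
x^{k+1} = -0.0954
Step 2: z-update.
Minimize 1*z^2 + 10*z + (5.0/2)*(-0.0954 - z + 1.4424)^2
FOC: (2*1 + 5.0)*z = -10 + 5.0*(-0.0954 + 1.4424)
z^{k+1} = -0.4664
Step 3: u-update.
u^{k+1} = 1.4424 - 0.0954 + 0.4664 = 1.8134
Step 4: Primal residual = |-0.0954 + 0.4664| = 0.371


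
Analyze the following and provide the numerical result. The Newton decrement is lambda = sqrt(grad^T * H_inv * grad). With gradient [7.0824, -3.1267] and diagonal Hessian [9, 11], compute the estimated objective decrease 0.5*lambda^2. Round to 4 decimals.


Step 1: H is diagonal, so H^(-1) * g = [0.7869, -0.2842].
Step 2: g^T H^(-1) g = sum_i g_i^2 / H_ii
  = (7.0824)^2/9 + (-3.1267)^2/11
  = 5.5734 + 0.8888 = 6.4621
Step 3: Objective decrease = 0.5 * g^T H^(-1) g = 3.2311


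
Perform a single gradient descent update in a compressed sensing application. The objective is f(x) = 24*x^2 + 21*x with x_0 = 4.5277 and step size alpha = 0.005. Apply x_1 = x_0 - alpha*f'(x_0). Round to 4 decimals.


We compute the gradient at x_0 and apply the update.
f'(x) = 48*x + 21
f'(4.5277) = 48*4.5277 + 21 = 238.3296
x_1 = 4.5277 - 0.005*238.3296 = 3.3361


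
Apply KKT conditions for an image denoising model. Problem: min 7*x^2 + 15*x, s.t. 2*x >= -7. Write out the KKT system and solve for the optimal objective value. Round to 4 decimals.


Step 1: Try lambda = 0 (constraint inactive).
Stationarity: 2*7*x + 15 = 0
x* = -15/(2*7) = -15/14 = -1.0714 (rounded; the exact value -15/14 is used below)
Check constraint: 2*-1.0714 = -2.1428 >= -7 -- satisfied.
Step 2: Compute optimal value.
f(x*) = 7*(-15/14)^2 + 15*(-15/14) = -8.0357


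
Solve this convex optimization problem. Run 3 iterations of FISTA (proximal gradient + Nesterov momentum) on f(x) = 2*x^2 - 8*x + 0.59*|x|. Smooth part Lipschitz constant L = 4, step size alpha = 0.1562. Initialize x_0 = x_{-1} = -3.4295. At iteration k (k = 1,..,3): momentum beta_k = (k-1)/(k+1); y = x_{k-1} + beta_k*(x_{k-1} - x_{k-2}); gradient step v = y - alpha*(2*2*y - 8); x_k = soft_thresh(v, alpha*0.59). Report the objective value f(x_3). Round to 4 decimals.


FISTA on f(x) = 2*x^2 - 8*x + 0.59*|x|
L = 4, alpha = 0.1562
Iteration 1: beta = 0.0, y = -3.4295 + 0.0*(-3.4295 + 3.4295) = -3.4295
  grad(y) = -21.718, v = y - alpha*grad = -0.0371
  prox(v) = soft_thresh(-0.0371, 0.0922) = 0.0
Iteration 2: beta = 0.3333, y = 0.0 + 0.3333*(0.0 + 3.4295) = 1.1432
  grad(y) = -3.4273, v = y - alpha*grad = 1.6785
  prox(v) = soft_thresh(1.6785, 0.0922) = 1.5864
Iteration 3: beta = 0.5, y = 1.5864 + 0.5*(1.5864 - 0.0) = 2.3795
  grad(y) = 1.5181, v = y - alpha*grad = 2.1424
  prox(v) = soft_thresh(2.1424, 0.0922) = 2.0502
f(x_3) = 2*2.0502^2 - 8*2.0502 + 0.59*|2.0502| = -6.7853


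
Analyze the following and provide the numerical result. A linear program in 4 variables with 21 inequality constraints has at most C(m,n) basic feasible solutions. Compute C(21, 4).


Each vertex corresponds to some choice of n active constraints out of m, so the number of vertices is at most C(m, n) = m! / (n!(m-n)!).
m = 21, n = 4
Numerator: 21 * 20 * 19 * 18
Denominator: 4! = 24
C(21, 4) = 5985


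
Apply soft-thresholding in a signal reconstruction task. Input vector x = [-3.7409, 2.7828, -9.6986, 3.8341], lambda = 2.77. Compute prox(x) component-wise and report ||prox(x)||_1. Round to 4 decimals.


Soft-thresholding with lambda = 2.77:
prox(-3.7409) = sign(-3.7409)*max(|-3.7409| - 2.77, 0) = -0.9709
prox(2.7828) = sign(2.7828)*max(|2.7828| - 2.77, 0) = 0.0128
prox(-9.6986) = sign(-9.6986)*max(|-9.6986| - 2.77, 0) = -6.9286
prox(3.8341) = sign(3.8341)*max(|3.8341| - 2.77, 0) = 1.0641
prox(x) = [-0.9709, 0.0128, -6.9286, 1.0641]
||prox(x)||_1 = 0.9709 + 0.0128 + 6.9286 + 1.0641 = 8.9764


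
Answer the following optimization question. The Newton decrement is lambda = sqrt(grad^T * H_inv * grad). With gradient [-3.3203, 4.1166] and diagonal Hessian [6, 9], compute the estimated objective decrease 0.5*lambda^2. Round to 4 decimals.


Step 1: H is diagonal, so H^(-1) * g = [-0.5534, 0.4574].
Step 2: g^T H^(-1) g = sum_i g_i^2 / H_ii
  = (-3.3203)^2/6 + (4.1166)^2/9
  = 1.8374 + 1.8829 = 3.7203
Step 3: Objective decrease = 0.5 * g^T H^(-1) g = 1.8602


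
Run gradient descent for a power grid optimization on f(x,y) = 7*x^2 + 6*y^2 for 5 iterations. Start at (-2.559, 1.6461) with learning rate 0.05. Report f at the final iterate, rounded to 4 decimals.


Gradient descent on f(x,y) = 7*x^2 + 6*y^2.
Starting point: (-2.559, 1.6461), alpha = 0.05
Step 1: grad_x = 2*7*-2.559 = -35.826, grad_y = 2*6*1.6461 = 19.7532
  x_1 = -2.559 - 0.05*-35.826 = -0.7677
  y_1 = 1.6461 - 0.05*19.7532 = 0.6584
Step 2: grad_x = 2*7*-0.7677 = -10.7478, grad_y = 2*6*0.6584 = 7.9013
  x_2 = -0.7677 - 0.05*-10.7478 = -0.2303
  y_2 = 0.6584 - 0.05*7.9013 = 0.2634
Step 3: grad_x = 2*7*-0.2303 = -3.2243, grad_y = 2*6*0.2634 = 3.1605
  x_3 = -0.2303 - 0.05*-3.2243 = -0.0691
  y_3 = 0.2634 - 0.05*3.1605 = 0.1054
Step 4: grad_x = 2*7*-0.0691 = -0.9673, grad_y = 2*6*0.1054 = 1.2642
  x_4 = -0.0691 - 0.05*-0.9673 = -0.0207
  y_4 = 0.1054 - 0.05*1.2642 = 0.0421
Step 5: grad_x = 2*7*-0.0207 = -0.2902, grad_y = 2*6*0.0421 = 0.5057
  x_5 = -0.0207 - 0.05*-0.2902 = -0.0062
  y_5 = 0.0421 - 0.05*0.5057 = 0.0169
f(-0.0062, 0.0169) = 7*(-0.0062)^2 + 6*0.0169^2 = 0.002


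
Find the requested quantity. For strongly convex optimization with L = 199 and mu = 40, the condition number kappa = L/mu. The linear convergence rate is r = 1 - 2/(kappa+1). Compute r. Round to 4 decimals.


Step 1: Compute the condition number.
kappa = L/mu = 199/40 = 4.975
Step 2: Compute the convergence rate.
r = 1 - 2/(kappa + 1) = 1 - 2*mu/(L + mu) = (L - mu)/(L + mu) = 159/239 = 0.6653


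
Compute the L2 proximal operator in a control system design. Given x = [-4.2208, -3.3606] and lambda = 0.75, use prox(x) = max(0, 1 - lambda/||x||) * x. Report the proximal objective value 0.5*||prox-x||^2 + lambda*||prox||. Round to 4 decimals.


Step 1: Compute ||x||.
||x|| = 5.3953
Step 2: Compute scaling factor.
scale = max(0, 1 - 0.75/5.3953) = 0.861
Step 3: prox(x) = [-3.6341, -2.8934]
||prox(x)|| = 4.6453
Step 4: Proximal objective.
0.5*||prox-x||^2 = 0.2813
lambda*||prox|| = 3.484
Total = 3.7652


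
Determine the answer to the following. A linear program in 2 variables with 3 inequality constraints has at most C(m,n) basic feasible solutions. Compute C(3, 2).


Each vertex corresponds to some choice of n active constraints out of m, so the number of vertices is at most C(m, n) = m! / (n!(m-n)!).
m = 3, n = 2
Numerator: 3 * 2
Denominator: 2! = 2
C(3, 2) = 3


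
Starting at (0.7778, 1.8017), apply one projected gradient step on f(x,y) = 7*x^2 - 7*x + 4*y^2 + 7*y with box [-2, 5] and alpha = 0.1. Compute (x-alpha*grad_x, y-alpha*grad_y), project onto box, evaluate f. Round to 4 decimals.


Step 1: Compute gradient at (0.7778, 1.8017).
grad_x = 2*7*0.7778 - 7 = 3.8892
grad_y = 2*4*1.8017 + 7 = 21.4136
Step 2: Gradient step.
x_raw = 0.7778 - 0.1*3.8892 = 0.3889
y_raw = 1.8017 - 0.1*21.4136 = -0.3397
Step 3: Project onto [-2, 5].
x_proj = clip(0.3889) = 0.3889
y_proj = clip(-0.3397) = -0.3397
Step 4: Evaluate f.
f(0.3889, -0.3397) = -3.5797


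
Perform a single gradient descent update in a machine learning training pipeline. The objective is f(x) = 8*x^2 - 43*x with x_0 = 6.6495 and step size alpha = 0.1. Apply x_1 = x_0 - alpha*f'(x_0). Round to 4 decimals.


We compute the gradient at x_0 and apply the update.
f'(x) = 16*x - 43
f'(6.6495) = 16*6.6495 - 43 = 63.392
x_1 = 6.6495 - 0.1*63.392 = 0.3103


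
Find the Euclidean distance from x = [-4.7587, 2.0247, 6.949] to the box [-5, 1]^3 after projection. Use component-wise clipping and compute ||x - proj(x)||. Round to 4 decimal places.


Project each component onto [-5, 1].
clip(-4.7587) = -4.7587, clip(2.0247) = 1.0, clip(6.949) = 1.0
Projection = [-4.7587, 1.0, 1.0]
Squared diffs: [0.0, 1.05, 35.3906]
Distance = sqrt(36.4406) = 6.0366


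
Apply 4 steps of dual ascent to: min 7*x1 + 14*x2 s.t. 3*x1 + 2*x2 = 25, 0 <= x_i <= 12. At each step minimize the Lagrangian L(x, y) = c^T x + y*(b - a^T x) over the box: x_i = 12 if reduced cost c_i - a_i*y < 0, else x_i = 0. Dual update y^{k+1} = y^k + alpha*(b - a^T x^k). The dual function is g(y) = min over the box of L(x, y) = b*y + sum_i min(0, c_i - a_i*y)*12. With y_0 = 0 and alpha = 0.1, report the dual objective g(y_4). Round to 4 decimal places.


Dual ascent for LP: min 7*x1 + 14*x2, 3*x1 + 2*x2 = 25, 0 <= x_i <= 12
Step 1: y^k = 0.0, reduced costs: (7.0, 14.0)
  x^k = (0.0, 0.0), subgradient = b - a^T x = 25.0
  y^{k+1} = 0.0 + 0.1*25.0 = 2.5
Step 2: y^k = 2.5, reduced costs: (-0.5, 9.0)
  x^k = (12.0, 0.0), subgradient = b - a^T x = -11.0
  y^{k+1} = 2.5 + 0.1*-11.0 = 1.4
Step 3: y^k = 1.4, reduced costs: (2.8, 11.2)
  x^k = (0.0, 0.0), subgradient = b - a^T x = 25.0
  y^{k+1} = 1.4 + 0.1*25.0 = 3.9
Step 4: y^k = 3.9, reduced costs: (-4.7, 6.2)
  x^k = (12.0, 0.0), subgradient = b - a^T x = -11.0
  y^{k+1} = 3.9 + 0.1*-11.0 = 2.8
Dual objective at y_4 = 2.8: reduced costs (-1.4, 8.4), box minimizer x = (12.0, 0.0)
g(y_4) = b*y + (c1 - a1*y)*x1 + (c2 - a2*y)*x2 = 25*2.8 + (-1.4)*12.0 + 8.4*0.0 = 70.0 - 16.8 + 0.0 = 53.2


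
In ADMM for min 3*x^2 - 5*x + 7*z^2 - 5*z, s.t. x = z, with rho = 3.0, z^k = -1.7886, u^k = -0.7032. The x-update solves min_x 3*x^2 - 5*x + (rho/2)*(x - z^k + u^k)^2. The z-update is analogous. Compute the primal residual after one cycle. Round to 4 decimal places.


ADMM iteration with rho = 3.0, z^k = -1.7886, u^k = -0.7032
Step 1: x-update.
Minimize 3*x^2 - 5*x + (3.0/2)*(x + 1.7886 - 0.7032)^2
FOC: (2*3 + 3.0)*x = 5 + 3.0*(-1.7886 + 0.7032)
x^{k+1} = 0.1938
Step 2: z-update.
Minimize 7*z^2 - 5*z + (3.0/2)*(0.1938 - z - 0.7032)^2
FOC: (2*7 + 3.0)*z = 5 + 3.0*(0.1938 - 0.7032)
z^{k+1} = 0.2042
Step 3: u-update.
u^{k+1} = -0.7032 + 0.1938 - 0.2042 = -0.7137
Step 4: Primal residual = |0.1938 - 0.2042| = 0.0105


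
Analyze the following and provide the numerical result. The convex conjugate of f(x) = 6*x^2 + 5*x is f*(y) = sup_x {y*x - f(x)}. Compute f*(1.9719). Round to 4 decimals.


f*(y) = sup_x {y*x - a*x^2 - b*x} = sup_x {(y-b)*x - a*x^2}
FOC: (y - b) - 2a*x = 0 => x* = (y - b)/(2a)
x* = (1.9719 - 5)/(2*6) = -0.2523
f*(1.9719) = (y-b)^2/(4a) = (1.9719 - 5)^2/(4*6)
= 9.1694/24 = 0.3821


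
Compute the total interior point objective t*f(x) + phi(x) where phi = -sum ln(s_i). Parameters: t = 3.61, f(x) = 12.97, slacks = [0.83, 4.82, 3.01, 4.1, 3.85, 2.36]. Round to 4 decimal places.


Step 1: Compute log-barrier.
ln values: [-0.1863, 1.5728, 1.1019, 1.411, 1.3481, 0.8587]
phi = -(-0.1863 + 1.5728 + 1.1019 + 1.411 + 1.3481 + 0.8587) = -6.1061
Step 2: Compute augmented objective.
t*f(x) = 3.61*12.97 = 46.8217
Total = 46.8217 - 6.1061 = 40.7156


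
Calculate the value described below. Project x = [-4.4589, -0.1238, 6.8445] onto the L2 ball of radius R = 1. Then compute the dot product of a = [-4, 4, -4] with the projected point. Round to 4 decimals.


Step 1: Compute ||x|| (intermediates to 6 decimals).
||x|| = sqrt((-4.4589)^2 + (-0.1238)^2 + 6.8445^2) = 8.169718
Step 2: Project.
Since ||x|| > R, scale = R/||x|| = 1/8.169718 = 0.122403, proj(x) = scale * x
proj(x) = [-0.545783, -0.015153, 0.837787]
Step 3: Dot product.
a^T * proj(x) = -4*(-0.545783) + 4*(-0.015153) - 4*0.837787 = -1.2286


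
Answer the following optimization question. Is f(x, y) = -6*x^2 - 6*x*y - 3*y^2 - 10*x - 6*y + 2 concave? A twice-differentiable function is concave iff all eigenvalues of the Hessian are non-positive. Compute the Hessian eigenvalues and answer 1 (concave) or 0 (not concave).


The Hessian of f(x,y) = -6*x^2 - 6*x*y - 3*y^2 - 10*x - 6*y + 2 is:
H = [[-12, -6], [-6, -6]]
Trace = -12 - 6 = -18
Determinant = -12*-6 - (-6)^2 = 36
Discriminant = (-18)^2 - 4*36 = 180.0
Eigenvalues: lambda_1 = -15.7082, lambda_2 = -2.2918
The function is concave.

1


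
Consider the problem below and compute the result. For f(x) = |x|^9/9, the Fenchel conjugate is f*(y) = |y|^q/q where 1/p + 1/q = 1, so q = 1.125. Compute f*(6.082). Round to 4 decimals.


The conjugate exponent q satisfies 1/p + 1/q = 1.
p = 9, so q = 9/(9 - 1) = 1.125
|y|^q = 6.082^1.125 = 7.6217
f*(6.082) = 7.6217 / 1.125 = 6.7749


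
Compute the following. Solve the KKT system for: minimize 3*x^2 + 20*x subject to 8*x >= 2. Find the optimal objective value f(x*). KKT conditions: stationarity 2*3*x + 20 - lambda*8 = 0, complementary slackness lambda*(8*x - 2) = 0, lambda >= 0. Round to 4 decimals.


Step 1: Try lambda = 0 (constraint inactive).
x_unc = -20/(2*3) = -3.3333
Check: 8*-3.3333 = -26.6664 < 2 -- violated!
Step 2: Constraint must be active: 8*x = 2
x* = 2/8 = 0.25
lambda = (2*3*0.25 + 20)/8 = 2.6875
Step 3: Compute optimal value.
f(x*) = 3*0.25^2 + 20*0.25 = 5.1875


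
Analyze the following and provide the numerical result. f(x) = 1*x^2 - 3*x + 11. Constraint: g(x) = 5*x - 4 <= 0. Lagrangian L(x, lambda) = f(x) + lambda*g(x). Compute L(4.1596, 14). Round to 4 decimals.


Step 1: Evaluate f(x).
f(4.1596) = 1*4.1596^2 - 3*4.1596 + 11 = 15.8235
Step 2: Evaluate g(x).
g(4.1596) = 5*4.1596 - 4 = 16.798
Step 3: Compute Lagrangian.
L = 15.8235 + 14*16.798 = 250.9955


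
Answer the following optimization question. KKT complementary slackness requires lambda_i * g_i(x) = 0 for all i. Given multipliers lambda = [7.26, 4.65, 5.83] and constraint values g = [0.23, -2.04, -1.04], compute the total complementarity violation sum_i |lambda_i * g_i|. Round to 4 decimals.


KKT complementary slackness check:
lambda_1 * g_1 = 7.26 * 0.23 = 1.6698
lambda_2 * g_2 = 4.65 * -2.04 = -9.486
lambda_3 * g_3 = 5.83 * -1.04 = -6.0632
Total violation = 1.6698 + 9.486 + 6.0632 = 17.219


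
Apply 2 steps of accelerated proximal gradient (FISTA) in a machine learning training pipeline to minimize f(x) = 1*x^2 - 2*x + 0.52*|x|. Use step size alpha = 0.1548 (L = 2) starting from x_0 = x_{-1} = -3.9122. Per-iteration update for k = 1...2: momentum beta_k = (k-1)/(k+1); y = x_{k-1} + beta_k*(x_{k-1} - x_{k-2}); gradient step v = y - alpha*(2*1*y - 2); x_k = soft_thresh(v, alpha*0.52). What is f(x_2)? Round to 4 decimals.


FISTA on f(x) = 1*x^2 - 2*x + 0.52*|x|
L = 2, alpha = 0.1548
Iteration 1: beta = 0.0, y = -3.9122 + 0.0*(-3.9122 + 3.9122) = -3.9122
  grad(y) = -9.8244, v = y - alpha*grad = -2.3914
  prox(v) = soft_thresh(-2.3914, 0.0805) = -2.3109
Iteration 2: beta = 0.3333, y = -2.3109 + 0.3333*(-2.3109 + 3.9122) = -1.7771
  grad(y) = -5.5542, v = y - alpha*grad = -0.9173
  prox(v) = soft_thresh(-0.9173, 0.0805) = -0.8368
f(x_2) = 1*(-0.8368)^2 - 2*(-0.8368) + 0.52*|-0.8368| = 2.8091


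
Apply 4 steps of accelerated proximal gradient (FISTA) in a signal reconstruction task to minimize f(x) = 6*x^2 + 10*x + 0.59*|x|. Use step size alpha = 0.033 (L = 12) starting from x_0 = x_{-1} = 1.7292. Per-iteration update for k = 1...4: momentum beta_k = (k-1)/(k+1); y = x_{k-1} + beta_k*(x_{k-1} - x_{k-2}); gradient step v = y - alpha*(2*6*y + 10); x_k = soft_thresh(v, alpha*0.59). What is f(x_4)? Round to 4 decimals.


FISTA on f(x) = 6*x^2 + 10*x + 0.59*|x|
L = 12, alpha = 0.033
Iteration 1: beta = 0.0, y = 1.7292 + 0.0*(1.7292 - 1.7292) = 1.7292
  grad(y) = 30.7504, v = y - alpha*grad = 0.7144
  prox(v) = soft_thresh(0.7144, 0.0195) = 0.695
Iteration 2: beta = 0.3333, y = 0.695 + 0.3333*(0.695 - 1.7292) = 0.3502
  grad(y) = 14.2027, v = y - alpha*grad = -0.1185
  prox(v) = soft_thresh(-0.1185, 0.0195) = -0.099
Iteration 3: beta = 0.5, y = -0.099 + 0.5*(-0.099 - 0.695) = -0.496
  grad(y) = 4.0483, v = y - alpha*grad = -0.6296
  prox(v) = soft_thresh(-0.6296, 0.0195) = -0.6101
Iteration 4: beta = 0.6, y = -0.6101 + 0.6*(-0.6101 + 0.099) = -0.9168
  grad(y) = -1.0012, v = y - alpha*grad = -0.8837
  prox(v) = soft_thresh(-0.8837, 0.0195) = -0.8643
f(x_4) = 6*(-0.8643)^2 + 10*(-0.8643) + 0.59*|-0.8643| = -3.651


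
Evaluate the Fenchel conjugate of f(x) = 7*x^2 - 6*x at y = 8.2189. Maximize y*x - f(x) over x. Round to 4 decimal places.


f*(y) = sup_x {y*x - a*x^2 - b*x} = sup_x {(y-b)*x - a*x^2}
FOC: (y - b) - 2a*x = 0 => x* = (y - b)/(2a)
x* = (8.2189 + 6)/(2*7) = 1.0156
f*(8.2189) = (y-b)^2/(4a) = (8.2189 + 6)^2/(4*7)
= 202.1771/28 = 7.2206


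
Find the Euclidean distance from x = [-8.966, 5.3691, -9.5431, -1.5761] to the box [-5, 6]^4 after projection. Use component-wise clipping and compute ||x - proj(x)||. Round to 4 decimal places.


Project each component onto [-5, 6].
clip(-8.966) = -5.0, clip(5.3691) = 5.3691, clip(-9.5431) = -5.0, clip(-1.5761) = -1.5761
Projection = [-5.0, 5.3691, -5.0, -1.5761]
Squared diffs: [15.7292, 0.0, 20.6398, 0.0]
Distance = sqrt(36.369) = 6.0307


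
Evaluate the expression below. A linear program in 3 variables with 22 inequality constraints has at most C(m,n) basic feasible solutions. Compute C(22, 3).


Each vertex corresponds to some choice of n active constraints out of m, so the number of vertices is at most C(m, n) = m! / (n!(m-n)!).
m = 22, n = 3
Numerator: 22 * 21 * 20
Denominator: 3! = 6
C(22, 3) = 1540


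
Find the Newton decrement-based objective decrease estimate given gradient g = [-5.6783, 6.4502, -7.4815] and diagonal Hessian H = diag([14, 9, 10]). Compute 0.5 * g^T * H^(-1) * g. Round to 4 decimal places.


Step 1: H is diagonal, so H^(-1) * g = [-0.4056, 0.7167, -0.7482].
Step 2: g^T H^(-1) g = sum_i g_i^2 / H_ii
  = (-5.6783)^2/14 + (6.4502)^2/9 + (-7.4815)^2/10
  = 2.3031 + 4.6228 + 5.5973 = 12.5231
Step 3: Objective decrease = 0.5 * g^T H^(-1) g = 6.2616


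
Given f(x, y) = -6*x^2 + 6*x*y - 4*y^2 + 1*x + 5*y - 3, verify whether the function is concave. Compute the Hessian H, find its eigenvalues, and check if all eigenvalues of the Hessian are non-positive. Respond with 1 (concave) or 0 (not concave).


The Hessian of f(x,y) = -6*x^2 + 6*x*y - 4*y^2 + 1*x + 5*y - 3 is:
H = [[-12, 6], [6, -8]]
Trace = -12 - 8 = -20
Determinant = -12*-8 - (6)^2 = 60
Discriminant = (-20)^2 - 4*60 = 160.0
Eigenvalues: lambda_1 = -16.3246, lambda_2 = -3.6754
The function is concave.

1


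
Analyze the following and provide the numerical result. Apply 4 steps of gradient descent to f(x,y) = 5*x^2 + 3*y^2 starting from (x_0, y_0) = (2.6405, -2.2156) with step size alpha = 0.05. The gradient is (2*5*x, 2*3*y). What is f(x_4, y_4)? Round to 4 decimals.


Gradient descent on f(x,y) = 5*x^2 + 3*y^2.
Starting point: (2.6405, -2.2156), alpha = 0.05
Step 1: grad_x = 2*5*2.6405 = 26.405, grad_y = 2*3*-2.2156 = -13.2936
  x_1 = 2.6405 - 0.05*26.405 = 1.3203
  y_1 = -2.2156 - 0.05*-13.2936 = -1.5509
Step 2: grad_x = 2*5*1.3203 = 13.2025, grad_y = 2*3*-1.5509 = -9.3055
  x_2 = 1.3203 - 0.05*13.2025 = 0.6601
  y_2 = -1.5509 - 0.05*-9.3055 = -1.0856
Step 3: grad_x = 2*5*0.6601 = 6.6013, grad_y = 2*3*-1.0856 = -6.5139
  x_3 = 0.6601 - 0.05*6.6013 = 0.3301
  y_3 = -1.0856 - 0.05*-6.5139 = -0.76
Step 4: grad_x = 2*5*0.3301 = 3.3006, grad_y = 2*3*-0.76 = -4.5597
  x_4 = 0.3301 - 0.05*3.3006 = 0.165
  y_4 = -0.76 - 0.05*-4.5597 = -0.532
f(0.165, -0.532) = 5*0.165^2 + 3*(-0.532)^2 = 0.9851
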